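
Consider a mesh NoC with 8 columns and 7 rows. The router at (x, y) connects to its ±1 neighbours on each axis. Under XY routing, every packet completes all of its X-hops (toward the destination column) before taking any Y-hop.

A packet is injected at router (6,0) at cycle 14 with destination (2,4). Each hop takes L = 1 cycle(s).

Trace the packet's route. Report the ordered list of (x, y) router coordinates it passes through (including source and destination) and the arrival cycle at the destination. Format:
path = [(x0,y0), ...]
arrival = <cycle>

hop 0: (6,0) @ cyc 14
hop 1: (5,0) @ cyc 15  [W]
hop 2: (4,0) @ cyc 16  [W]
hop 3: (3,0) @ cyc 17  [W]
hop 4: (2,0) @ cyc 18  [W]
hop 5: (2,1) @ cyc 19  [N]
hop 6: (2,2) @ cyc 20  [N]
hop 7: (2,3) @ cyc 21  [N]
hop 8: (2,4) @ cyc 22  [N]

path = [(6,0), (5,0), (4,0), (3,0), (2,0), (2,1), (2,2), (2,3), (2,4)]
arrival = 22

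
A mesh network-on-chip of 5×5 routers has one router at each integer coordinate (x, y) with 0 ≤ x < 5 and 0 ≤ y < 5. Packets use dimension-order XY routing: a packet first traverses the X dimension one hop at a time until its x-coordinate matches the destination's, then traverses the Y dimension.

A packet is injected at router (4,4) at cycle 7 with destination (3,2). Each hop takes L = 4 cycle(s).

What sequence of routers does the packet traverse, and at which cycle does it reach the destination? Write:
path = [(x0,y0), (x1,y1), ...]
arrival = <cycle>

path = [(4,4), (3,4), (3,3), (3,2)]
arrival = 19

  0. router=(4,4) cycle=7 (inject)
  1. router=(3,4) cycle=11 dir=W
  2. router=(3,3) cycle=15 dir=S
  3. router=(3,2) cycle=19 dir=S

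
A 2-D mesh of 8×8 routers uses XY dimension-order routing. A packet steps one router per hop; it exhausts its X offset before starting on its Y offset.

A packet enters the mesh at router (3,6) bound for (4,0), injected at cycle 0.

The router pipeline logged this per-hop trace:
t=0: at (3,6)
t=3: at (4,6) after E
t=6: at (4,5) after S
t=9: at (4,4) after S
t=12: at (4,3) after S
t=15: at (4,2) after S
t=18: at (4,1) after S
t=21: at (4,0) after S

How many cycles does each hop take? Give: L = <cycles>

L = 3

cyc[1] − cyc[0] = 3 − 0 = 3.
Each hop adds L, hence L = 3.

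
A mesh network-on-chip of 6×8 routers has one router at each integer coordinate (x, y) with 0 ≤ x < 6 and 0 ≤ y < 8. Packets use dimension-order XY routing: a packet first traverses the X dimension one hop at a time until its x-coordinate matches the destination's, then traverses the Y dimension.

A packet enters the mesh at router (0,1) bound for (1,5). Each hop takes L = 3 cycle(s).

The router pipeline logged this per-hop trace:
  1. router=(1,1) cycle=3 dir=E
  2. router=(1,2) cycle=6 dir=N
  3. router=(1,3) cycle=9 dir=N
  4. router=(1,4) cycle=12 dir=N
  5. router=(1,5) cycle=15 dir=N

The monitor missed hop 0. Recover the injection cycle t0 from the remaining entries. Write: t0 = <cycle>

t0 = 0

cyc[1] = 3 and cyc[k] = t0 + k·L for every k.
t0 = cyc[1] − L = 3 − 3 = 0.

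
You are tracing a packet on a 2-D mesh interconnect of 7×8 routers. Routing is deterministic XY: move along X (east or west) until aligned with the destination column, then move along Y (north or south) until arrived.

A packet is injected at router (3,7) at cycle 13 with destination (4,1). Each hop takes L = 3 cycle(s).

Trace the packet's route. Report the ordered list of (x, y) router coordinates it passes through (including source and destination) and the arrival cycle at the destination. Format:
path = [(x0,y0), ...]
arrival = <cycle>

  0. router=(3,7) cycle=13 (inject)
  1. router=(4,7) cycle=16 dir=E
  2. router=(4,6) cycle=19 dir=S
  3. router=(4,5) cycle=22 dir=S
  4. router=(4,4) cycle=25 dir=S
  5. router=(4,3) cycle=28 dir=S
  6. router=(4,2) cycle=31 dir=S
  7. router=(4,1) cycle=34 dir=S

path = [(3,7), (4,7), (4,6), (4,5), (4,4), (4,3), (4,2), (4,1)]
arrival = 34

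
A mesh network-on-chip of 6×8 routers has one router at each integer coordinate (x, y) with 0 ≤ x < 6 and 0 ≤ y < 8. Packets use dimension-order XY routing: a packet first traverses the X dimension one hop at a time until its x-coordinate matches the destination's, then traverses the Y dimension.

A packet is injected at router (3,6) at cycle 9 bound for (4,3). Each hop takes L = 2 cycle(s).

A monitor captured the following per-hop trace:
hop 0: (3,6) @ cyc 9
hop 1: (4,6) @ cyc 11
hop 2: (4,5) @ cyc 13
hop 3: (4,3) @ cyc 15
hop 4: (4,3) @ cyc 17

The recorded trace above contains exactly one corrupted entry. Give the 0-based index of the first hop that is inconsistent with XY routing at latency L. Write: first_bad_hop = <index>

[1] (+1,+0) / 2c ⇒ ok
[2] (+0,-1) / 2c ⇒ ok
[3] (+0,-2) / 2c ⇒ BAD: non-unit step

first_bad_hop = 3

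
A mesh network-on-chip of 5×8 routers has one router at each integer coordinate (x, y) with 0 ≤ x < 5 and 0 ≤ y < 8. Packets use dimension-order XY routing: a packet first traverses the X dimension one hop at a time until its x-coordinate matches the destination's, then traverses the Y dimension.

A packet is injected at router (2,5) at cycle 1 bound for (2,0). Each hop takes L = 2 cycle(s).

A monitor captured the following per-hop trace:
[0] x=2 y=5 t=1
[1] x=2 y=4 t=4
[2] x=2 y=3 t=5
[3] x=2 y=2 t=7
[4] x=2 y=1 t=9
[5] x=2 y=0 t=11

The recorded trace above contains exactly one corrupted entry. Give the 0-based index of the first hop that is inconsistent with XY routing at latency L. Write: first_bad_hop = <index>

hop 1: step (+0,-1), +3 cyc — BAD: Δcyc=3≠L

first_bad_hop = 1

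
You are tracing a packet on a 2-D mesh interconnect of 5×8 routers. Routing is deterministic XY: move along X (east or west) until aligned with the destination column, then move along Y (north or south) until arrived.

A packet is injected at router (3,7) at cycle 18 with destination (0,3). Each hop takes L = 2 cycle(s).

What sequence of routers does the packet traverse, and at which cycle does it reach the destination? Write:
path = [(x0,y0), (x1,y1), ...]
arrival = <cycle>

path = [(3,7), (2,7), (1,7), (0,7), (0,6), (0,5), (0,4), (0,3)]
arrival = 32

hop 0: (3,7) @ cyc 18
hop 1: (2,7) @ cyc 20  [W]
hop 2: (1,7) @ cyc 22  [W]
hop 3: (0,7) @ cyc 24  [W]
hop 4: (0,6) @ cyc 26  [S]
hop 5: (0,5) @ cyc 28  [S]
hop 6: (0,4) @ cyc 30  [S]
hop 7: (0,3) @ cyc 32  [S]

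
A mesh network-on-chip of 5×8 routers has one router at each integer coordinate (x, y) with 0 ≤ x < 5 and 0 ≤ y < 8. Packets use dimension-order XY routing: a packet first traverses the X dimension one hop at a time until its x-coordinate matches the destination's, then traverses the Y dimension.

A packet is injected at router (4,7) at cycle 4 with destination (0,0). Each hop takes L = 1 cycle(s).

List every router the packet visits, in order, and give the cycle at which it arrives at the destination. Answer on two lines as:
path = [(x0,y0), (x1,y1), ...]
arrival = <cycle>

path = [(4,7), (3,7), (2,7), (1,7), (0,7), (0,6), (0,5), (0,4), (0,3), (0,2), (0,1), (0,0)]
arrival = 15

t=4: at (4,7)
t=5: at (3,7) after W
t=6: at (2,7) after W
t=7: at (1,7) after W
t=8: at (0,7) after W
t=9: at (0,6) after S
t=10: at (0,5) after S
t=11: at (0,4) after S
t=12: at (0,3) after S
t=13: at (0,2) after S
t=14: at (0,1) after S
t=15: at (0,0) after S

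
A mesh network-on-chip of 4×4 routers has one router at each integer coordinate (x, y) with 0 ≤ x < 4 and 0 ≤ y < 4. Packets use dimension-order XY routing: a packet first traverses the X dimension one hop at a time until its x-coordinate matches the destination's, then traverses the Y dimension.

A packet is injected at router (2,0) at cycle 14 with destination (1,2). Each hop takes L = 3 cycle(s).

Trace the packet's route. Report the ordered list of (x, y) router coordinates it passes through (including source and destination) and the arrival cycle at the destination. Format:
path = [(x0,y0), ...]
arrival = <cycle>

t=14: at (2,0)
t=17: at (1,0) after W
t=20: at (1,1) after N
t=23: at (1,2) after N

path = [(2,0), (1,0), (1,1), (1,2)]
arrival = 23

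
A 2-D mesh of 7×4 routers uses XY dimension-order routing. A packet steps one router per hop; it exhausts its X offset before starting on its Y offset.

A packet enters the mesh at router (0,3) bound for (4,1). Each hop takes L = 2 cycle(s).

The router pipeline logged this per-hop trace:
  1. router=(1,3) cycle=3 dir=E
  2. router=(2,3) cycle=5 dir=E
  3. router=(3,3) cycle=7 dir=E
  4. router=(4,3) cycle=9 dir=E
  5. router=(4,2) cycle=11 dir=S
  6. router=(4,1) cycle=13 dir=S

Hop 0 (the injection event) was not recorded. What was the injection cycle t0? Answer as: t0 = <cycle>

cyc[1] = 3 and cyc[k] = t0 + k·L for every k.
t0 = cyc[1] − L = 3 − 2 = 1.

t0 = 1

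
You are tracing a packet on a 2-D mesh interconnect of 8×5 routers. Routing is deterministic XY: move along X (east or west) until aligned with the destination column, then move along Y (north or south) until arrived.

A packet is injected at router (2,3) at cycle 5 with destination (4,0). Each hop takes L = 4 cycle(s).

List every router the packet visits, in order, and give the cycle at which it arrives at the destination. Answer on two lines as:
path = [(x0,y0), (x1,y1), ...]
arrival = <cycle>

path = [(2,3), (3,3), (4,3), (4,2), (4,1), (4,0)]
arrival = 25

src (2,3)  cyc=5
E→(3,3)  cyc=9
E→(4,3)  cyc=13
S→(4,2)  cyc=17
S→(4,1)  cyc=21
S→(4,0)  cyc=25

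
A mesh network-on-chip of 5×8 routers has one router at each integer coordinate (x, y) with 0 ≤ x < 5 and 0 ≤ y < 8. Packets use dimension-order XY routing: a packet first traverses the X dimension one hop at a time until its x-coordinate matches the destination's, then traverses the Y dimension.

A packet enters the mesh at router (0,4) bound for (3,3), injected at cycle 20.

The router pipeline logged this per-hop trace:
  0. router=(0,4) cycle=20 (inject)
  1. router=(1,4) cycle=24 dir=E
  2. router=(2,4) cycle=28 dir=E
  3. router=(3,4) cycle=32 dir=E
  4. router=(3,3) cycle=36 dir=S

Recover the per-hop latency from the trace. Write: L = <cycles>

Δcyc across hop 0→1: 24 − 20 = 4.
That increment is L by definition: L = 4.

L = 4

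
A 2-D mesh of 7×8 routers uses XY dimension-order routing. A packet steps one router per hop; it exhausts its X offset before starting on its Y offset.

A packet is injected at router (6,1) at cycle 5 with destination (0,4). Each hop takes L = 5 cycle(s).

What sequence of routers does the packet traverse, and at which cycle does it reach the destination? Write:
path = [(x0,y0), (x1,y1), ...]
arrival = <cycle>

hop 0: (6,1) @ cyc 5
hop 1: (5,1) @ cyc 10  [W]
hop 2: (4,1) @ cyc 15  [W]
hop 3: (3,1) @ cyc 20  [W]
hop 4: (2,1) @ cyc 25  [W]
hop 5: (1,1) @ cyc 30  [W]
hop 6: (0,1) @ cyc 35  [W]
hop 7: (0,2) @ cyc 40  [N]
hop 8: (0,3) @ cyc 45  [N]
hop 9: (0,4) @ cyc 50  [N]

path = [(6,1), (5,1), (4,1), (3,1), (2,1), (1,1), (0,1), (0,2), (0,3), (0,4)]
arrival = 50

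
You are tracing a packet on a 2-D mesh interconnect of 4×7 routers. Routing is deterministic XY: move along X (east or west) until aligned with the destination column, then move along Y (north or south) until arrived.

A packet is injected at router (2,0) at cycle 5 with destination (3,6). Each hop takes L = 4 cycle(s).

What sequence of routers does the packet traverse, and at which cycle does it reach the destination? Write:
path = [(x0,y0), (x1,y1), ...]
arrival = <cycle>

path = [(2,0), (3,0), (3,1), (3,2), (3,3), (3,4), (3,5), (3,6)]
arrival = 33

hop 0: (2,0) @ cyc 5
hop 1: (3,0) @ cyc 9  [E]
hop 2: (3,1) @ cyc 13  [N]
hop 3: (3,2) @ cyc 17  [N]
hop 4: (3,3) @ cyc 21  [N]
hop 5: (3,4) @ cyc 25  [N]
hop 6: (3,5) @ cyc 29  [N]
hop 7: (3,6) @ cyc 33  [N]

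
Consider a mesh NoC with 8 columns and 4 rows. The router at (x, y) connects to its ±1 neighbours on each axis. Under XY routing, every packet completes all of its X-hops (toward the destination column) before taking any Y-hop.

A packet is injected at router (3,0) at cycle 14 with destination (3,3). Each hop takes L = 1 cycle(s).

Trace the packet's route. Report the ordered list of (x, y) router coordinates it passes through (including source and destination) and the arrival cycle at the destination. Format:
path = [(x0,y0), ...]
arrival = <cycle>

path = [(3,0), (3,1), (3,2), (3,3)]
arrival = 17

[0] x=3 y=0 t=14
[1] x=3 y=1 t=15 →N
[2] x=3 y=2 t=16 →N
[3] x=3 y=3 t=17 →N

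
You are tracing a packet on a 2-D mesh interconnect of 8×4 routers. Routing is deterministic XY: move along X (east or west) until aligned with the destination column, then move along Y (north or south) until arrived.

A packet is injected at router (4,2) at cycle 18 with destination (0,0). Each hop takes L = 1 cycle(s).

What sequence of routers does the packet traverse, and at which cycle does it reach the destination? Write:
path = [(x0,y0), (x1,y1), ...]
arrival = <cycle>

path = [(4,2), (3,2), (2,2), (1,2), (0,2), (0,1), (0,0)]
arrival = 24

[0] x=4 y=2 t=18
[1] x=3 y=2 t=19 →W
[2] x=2 y=2 t=20 →W
[3] x=1 y=2 t=21 →W
[4] x=0 y=2 t=22 →W
[5] x=0 y=1 t=23 →S
[6] x=0 y=0 t=24 →S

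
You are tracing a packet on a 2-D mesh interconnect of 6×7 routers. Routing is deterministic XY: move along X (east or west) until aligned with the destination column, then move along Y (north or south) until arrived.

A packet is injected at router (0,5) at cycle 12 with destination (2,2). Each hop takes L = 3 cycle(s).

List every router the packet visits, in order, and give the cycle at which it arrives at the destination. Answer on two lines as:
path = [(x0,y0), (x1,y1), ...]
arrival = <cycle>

path = [(0,5), (1,5), (2,5), (2,4), (2,3), (2,2)]
arrival = 27

[0] x=0 y=5 t=12
[1] x=1 y=5 t=15 →E
[2] x=2 y=5 t=18 →E
[3] x=2 y=4 t=21 →S
[4] x=2 y=3 t=24 →S
[5] x=2 y=2 t=27 →S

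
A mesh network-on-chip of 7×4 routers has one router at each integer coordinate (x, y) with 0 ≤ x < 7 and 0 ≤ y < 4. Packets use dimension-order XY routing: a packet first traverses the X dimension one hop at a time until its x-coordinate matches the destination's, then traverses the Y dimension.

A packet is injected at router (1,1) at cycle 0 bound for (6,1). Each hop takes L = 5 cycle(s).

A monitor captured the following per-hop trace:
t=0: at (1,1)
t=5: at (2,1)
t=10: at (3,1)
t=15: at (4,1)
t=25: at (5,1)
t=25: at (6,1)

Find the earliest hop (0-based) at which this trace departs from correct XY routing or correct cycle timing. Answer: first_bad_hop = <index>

first_bad_hop = 4

check 1→ d=(1,0) cyc+5: ok
check 2→ d=(1,0) cyc+5: ok
check 3→ d=(1,0) cyc+5: ok
check 4→ d=(1,0) cyc+10: BAD: Δcyc=10≠L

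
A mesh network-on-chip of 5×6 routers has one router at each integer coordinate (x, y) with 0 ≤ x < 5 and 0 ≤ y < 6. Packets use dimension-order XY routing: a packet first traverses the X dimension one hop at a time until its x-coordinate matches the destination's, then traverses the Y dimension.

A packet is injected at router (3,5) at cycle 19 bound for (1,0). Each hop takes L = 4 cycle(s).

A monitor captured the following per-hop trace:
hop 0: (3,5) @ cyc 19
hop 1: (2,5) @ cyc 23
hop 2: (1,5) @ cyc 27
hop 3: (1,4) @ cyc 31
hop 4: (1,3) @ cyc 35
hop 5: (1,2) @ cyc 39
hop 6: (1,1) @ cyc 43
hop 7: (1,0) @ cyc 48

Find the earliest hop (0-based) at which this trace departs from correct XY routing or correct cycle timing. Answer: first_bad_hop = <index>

hop 1: step (-1,+0), +4 cyc — ok
hop 2: step (-1,+0), +4 cyc — ok
hop 3: step (+0,-1), +4 cyc — ok
hop 4: step (+0,-1), +4 cyc — ok
hop 5: step (+0,-1), +4 cyc — ok
hop 6: step (+0,-1), +4 cyc — ok
hop 7: step (+0,-1), +5 cyc — BAD: Δcyc=5≠L

first_bad_hop = 7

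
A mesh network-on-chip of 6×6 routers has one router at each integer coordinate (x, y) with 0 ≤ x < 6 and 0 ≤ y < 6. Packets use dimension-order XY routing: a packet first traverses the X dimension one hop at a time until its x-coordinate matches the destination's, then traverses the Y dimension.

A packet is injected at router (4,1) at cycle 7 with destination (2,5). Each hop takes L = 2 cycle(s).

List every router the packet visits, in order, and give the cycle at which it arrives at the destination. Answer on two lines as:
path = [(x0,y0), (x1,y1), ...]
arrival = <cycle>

path = [(4,1), (3,1), (2,1), (2,2), (2,3), (2,4), (2,5)]
arrival = 19

t=7: at (4,1)
t=9: at (3,1) after W
t=11: at (2,1) after W
t=13: at (2,2) after N
t=15: at (2,3) after N
t=17: at (2,4) after N
t=19: at (2,5) after N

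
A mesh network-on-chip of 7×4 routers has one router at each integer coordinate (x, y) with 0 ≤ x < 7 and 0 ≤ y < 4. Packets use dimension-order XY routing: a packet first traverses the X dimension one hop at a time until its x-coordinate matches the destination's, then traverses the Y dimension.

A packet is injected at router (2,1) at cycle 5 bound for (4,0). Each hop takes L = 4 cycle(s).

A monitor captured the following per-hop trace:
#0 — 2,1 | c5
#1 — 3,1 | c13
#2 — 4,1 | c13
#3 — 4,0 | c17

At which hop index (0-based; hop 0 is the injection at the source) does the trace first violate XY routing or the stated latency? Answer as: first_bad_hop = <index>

check 1→ d=(1,0) cyc+8: BAD: Δcyc=8≠L

first_bad_hop = 1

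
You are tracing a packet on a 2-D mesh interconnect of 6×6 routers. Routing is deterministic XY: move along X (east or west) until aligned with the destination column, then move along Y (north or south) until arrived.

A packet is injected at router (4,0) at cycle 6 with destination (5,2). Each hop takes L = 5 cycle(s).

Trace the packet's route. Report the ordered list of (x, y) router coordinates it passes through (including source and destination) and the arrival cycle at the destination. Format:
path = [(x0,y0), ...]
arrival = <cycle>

path = [(4,0), (5,0), (5,1), (5,2)]
arrival = 21

t=6: at (4,0)
t=11: at (5,0) after E
t=16: at (5,1) after N
t=21: at (5,2) after N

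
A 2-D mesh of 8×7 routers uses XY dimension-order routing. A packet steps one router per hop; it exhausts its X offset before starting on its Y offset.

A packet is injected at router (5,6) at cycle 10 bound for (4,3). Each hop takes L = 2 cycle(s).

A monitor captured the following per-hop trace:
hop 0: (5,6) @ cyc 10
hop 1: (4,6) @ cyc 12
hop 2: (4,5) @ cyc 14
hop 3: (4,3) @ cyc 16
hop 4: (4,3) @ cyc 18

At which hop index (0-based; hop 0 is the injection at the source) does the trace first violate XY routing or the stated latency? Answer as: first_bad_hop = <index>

first_bad_hop = 3

[1] (-1,+0) / 2c ⇒ ok
[2] (+0,-1) / 2c ⇒ ok
[3] (+0,-2) / 2c ⇒ BAD: non-unit step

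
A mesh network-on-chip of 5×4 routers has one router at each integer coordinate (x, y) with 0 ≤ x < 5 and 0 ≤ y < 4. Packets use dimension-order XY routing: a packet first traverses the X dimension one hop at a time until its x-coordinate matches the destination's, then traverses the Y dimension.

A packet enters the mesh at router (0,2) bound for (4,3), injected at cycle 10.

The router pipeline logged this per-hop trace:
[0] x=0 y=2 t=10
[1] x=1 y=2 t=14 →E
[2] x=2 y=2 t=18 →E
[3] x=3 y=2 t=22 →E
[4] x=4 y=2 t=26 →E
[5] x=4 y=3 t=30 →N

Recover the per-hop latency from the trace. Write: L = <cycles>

L = 4

Δcyc across hop 0→1: 14 − 10 = 4.
Each hop adds L, hence L = 4.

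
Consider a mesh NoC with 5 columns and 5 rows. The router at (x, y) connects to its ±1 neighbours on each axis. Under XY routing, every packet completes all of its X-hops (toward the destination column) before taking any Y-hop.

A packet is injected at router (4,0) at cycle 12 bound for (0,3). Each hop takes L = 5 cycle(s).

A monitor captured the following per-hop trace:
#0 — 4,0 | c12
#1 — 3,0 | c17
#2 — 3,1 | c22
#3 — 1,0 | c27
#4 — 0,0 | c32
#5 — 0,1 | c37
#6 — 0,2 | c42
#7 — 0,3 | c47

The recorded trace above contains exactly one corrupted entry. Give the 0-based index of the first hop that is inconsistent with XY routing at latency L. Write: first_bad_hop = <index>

first_bad_hop = 2

  1: Δx=-1 Δy=+0 Δt=5 [ok]
  2: Δx=+0 Δy=+1 Δt=5 [BAD: Y-move but x=3≠0]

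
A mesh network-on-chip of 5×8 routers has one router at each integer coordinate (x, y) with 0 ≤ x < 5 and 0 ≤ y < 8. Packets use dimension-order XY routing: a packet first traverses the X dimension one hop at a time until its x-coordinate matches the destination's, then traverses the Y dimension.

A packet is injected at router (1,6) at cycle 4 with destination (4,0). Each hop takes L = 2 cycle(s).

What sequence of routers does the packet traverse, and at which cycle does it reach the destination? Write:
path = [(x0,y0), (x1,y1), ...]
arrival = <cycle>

  0. router=(1,6) cycle=4 (inject)
  1. router=(2,6) cycle=6 dir=E
  2. router=(3,6) cycle=8 dir=E
  3. router=(4,6) cycle=10 dir=E
  4. router=(4,5) cycle=12 dir=S
  5. router=(4,4) cycle=14 dir=S
  6. router=(4,3) cycle=16 dir=S
  7. router=(4,2) cycle=18 dir=S
  8. router=(4,1) cycle=20 dir=S
  9. router=(4,0) cycle=22 dir=S

path = [(1,6), (2,6), (3,6), (4,6), (4,5), (4,4), (4,3), (4,2), (4,1), (4,0)]
arrival = 22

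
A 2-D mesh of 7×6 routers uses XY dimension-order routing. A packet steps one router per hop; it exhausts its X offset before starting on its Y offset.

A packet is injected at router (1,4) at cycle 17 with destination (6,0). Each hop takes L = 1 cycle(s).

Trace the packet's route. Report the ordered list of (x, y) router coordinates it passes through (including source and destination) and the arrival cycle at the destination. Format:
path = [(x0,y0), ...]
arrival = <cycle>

[0] x=1 y=4 t=17
[1] x=2 y=4 t=18 →E
[2] x=3 y=4 t=19 →E
[3] x=4 y=4 t=20 →E
[4] x=5 y=4 t=21 →E
[5] x=6 y=4 t=22 →E
[6] x=6 y=3 t=23 →S
[7] x=6 y=2 t=24 →S
[8] x=6 y=1 t=25 →S
[9] x=6 y=0 t=26 →S

path = [(1,4), (2,4), (3,4), (4,4), (5,4), (6,4), (6,3), (6,2), (6,1), (6,0)]
arrival = 26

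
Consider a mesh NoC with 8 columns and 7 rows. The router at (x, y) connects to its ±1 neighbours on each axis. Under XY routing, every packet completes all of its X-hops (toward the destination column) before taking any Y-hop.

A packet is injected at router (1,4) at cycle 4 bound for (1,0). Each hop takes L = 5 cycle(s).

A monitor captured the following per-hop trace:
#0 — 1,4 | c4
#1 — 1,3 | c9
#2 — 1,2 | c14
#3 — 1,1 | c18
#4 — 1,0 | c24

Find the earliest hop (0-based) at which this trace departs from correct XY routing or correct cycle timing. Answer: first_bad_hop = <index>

[1] (+0,-1) / 5c ⇒ ok
[2] (+0,-1) / 5c ⇒ ok
[3] (+0,-1) / 4c ⇒ BAD: Δcyc=4≠L

first_bad_hop = 3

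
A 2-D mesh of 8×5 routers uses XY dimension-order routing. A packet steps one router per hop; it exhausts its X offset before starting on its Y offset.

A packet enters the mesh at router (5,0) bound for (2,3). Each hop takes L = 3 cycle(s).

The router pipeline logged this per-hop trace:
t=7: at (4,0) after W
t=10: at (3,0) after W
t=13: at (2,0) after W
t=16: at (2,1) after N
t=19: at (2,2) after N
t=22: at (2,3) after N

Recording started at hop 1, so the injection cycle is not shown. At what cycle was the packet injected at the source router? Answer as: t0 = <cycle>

The first recorded entry is hop 1 at cycle 7.
Therefore t0 = 7 − L = 4.

t0 = 4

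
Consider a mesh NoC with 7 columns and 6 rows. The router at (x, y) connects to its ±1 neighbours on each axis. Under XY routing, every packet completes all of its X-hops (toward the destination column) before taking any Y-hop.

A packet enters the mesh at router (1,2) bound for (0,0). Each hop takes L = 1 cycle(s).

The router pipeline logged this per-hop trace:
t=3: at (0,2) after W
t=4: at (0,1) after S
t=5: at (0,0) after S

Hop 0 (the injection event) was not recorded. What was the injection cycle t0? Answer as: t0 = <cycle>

t0 = 2

At hop 1 the cycle is 3; in general cyc_k = t0 + kL.
Subtract one hop: t0 = 3 − 1 = 2.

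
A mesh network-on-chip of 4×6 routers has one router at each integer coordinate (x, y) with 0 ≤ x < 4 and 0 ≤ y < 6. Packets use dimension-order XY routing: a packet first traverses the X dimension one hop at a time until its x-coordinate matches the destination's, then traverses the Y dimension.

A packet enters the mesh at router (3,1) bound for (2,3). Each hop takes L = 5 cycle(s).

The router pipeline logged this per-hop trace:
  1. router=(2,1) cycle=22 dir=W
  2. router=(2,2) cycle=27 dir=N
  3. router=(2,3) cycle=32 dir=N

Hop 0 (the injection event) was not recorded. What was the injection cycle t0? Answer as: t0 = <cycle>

cyc[1] = 22 and cyc[k] = t0 + k·L for every k.
Therefore t0 = 22 − L = 17.

t0 = 17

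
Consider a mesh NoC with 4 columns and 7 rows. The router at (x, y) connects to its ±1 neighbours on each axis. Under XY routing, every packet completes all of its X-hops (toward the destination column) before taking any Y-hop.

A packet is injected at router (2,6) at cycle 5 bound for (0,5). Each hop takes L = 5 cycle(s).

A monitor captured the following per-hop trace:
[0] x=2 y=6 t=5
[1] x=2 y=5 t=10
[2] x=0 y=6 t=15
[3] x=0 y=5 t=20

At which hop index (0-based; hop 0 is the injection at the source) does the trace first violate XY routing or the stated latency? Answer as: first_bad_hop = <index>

[1] (+0,-1) / 5c ⇒ BAD: Y-move but x=2≠0

first_bad_hop = 1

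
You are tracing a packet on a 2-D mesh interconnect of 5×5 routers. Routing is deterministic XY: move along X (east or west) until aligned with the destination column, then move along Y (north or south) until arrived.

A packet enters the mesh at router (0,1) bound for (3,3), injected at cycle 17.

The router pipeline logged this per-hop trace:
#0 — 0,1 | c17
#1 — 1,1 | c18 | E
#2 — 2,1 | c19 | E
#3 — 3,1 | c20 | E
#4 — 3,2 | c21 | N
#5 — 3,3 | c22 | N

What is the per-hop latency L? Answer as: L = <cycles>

cyc[1] − cyc[0] = 18 − 17 = 1.
That increment is L by definition: L = 1.

L = 1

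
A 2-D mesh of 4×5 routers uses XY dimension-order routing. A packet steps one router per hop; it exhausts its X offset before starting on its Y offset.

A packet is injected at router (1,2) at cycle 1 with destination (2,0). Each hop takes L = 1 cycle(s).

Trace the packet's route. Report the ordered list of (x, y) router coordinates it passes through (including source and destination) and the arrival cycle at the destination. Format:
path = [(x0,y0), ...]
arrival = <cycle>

path = [(1,2), (2,2), (2,1), (2,0)]
arrival = 4

#0 — 1,2 | c1
#1 — 2,2 | c2 | E
#2 — 2,1 | c3 | S
#3 — 2,0 | c4 | S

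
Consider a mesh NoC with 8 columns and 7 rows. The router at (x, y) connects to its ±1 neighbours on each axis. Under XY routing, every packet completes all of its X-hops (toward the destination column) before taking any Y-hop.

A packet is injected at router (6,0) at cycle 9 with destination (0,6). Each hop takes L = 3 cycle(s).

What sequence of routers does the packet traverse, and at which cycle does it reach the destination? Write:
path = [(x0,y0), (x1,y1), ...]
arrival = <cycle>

path = [(6,0), (5,0), (4,0), (3,0), (2,0), (1,0), (0,0), (0,1), (0,2), (0,3), (0,4), (0,5), (0,6)]
arrival = 45

#0 — 6,0 | c9
#1 — 5,0 | c12 | W
#2 — 4,0 | c15 | W
#3 — 3,0 | c18 | W
#4 — 2,0 | c21 | W
#5 — 1,0 | c24 | W
#6 — 0,0 | c27 | W
#7 — 0,1 | c30 | N
#8 — 0,2 | c33 | N
#9 — 0,3 | c36 | N
#10 — 0,4 | c39 | N
#11 — 0,5 | c42 | N
#12 — 0,6 | c45 | N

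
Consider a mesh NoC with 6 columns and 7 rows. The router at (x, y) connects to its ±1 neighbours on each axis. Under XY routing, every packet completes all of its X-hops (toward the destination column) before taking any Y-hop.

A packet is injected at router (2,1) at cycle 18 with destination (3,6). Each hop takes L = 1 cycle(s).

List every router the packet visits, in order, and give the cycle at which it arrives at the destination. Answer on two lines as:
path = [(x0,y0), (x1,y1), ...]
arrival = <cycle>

path = [(2,1), (3,1), (3,2), (3,3), (3,4), (3,5), (3,6)]
arrival = 24

t=18: at (2,1)
t=19: at (3,1) after E
t=20: at (3,2) after N
t=21: at (3,3) after N
t=22: at (3,4) after N
t=23: at (3,5) after N
t=24: at (3,6) after N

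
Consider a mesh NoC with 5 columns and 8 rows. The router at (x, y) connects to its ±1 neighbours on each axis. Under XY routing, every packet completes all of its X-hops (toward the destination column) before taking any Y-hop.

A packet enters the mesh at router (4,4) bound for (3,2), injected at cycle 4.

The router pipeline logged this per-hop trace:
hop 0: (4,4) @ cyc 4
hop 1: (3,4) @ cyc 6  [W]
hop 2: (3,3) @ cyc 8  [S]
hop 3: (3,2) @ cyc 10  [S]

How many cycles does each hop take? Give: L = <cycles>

Between hops 0 and 1 the cycle counter advances 6 − 4 = 2.
Per-hop latency L = Δcyc = 2.

L = 2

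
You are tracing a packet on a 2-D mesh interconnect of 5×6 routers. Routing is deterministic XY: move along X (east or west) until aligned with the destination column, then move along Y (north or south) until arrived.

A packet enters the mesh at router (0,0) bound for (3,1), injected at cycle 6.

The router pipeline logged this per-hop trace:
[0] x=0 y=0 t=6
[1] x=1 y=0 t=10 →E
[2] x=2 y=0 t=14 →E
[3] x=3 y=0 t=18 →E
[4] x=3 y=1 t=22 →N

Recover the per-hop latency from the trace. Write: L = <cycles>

L = 4

Between hops 0 and 1 the cycle counter advances 10 − 6 = 4.
One hop costs L cycles, so L = 4.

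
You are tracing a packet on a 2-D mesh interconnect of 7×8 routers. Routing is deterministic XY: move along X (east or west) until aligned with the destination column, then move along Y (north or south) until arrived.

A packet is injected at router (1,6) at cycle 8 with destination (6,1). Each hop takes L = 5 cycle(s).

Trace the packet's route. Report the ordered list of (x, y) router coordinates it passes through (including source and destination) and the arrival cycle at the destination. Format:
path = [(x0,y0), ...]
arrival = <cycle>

hop 0: (1,6) @ cyc 8
hop 1: (2,6) @ cyc 13  [E]
hop 2: (3,6) @ cyc 18  [E]
hop 3: (4,6) @ cyc 23  [E]
hop 4: (5,6) @ cyc 28  [E]
hop 5: (6,6) @ cyc 33  [E]
hop 6: (6,5) @ cyc 38  [S]
hop 7: (6,4) @ cyc 43  [S]
hop 8: (6,3) @ cyc 48  [S]
hop 9: (6,2) @ cyc 53  [S]
hop 10: (6,1) @ cyc 58  [S]

path = [(1,6), (2,6), (3,6), (4,6), (5,6), (6,6), (6,5), (6,4), (6,3), (6,2), (6,1)]
arrival = 58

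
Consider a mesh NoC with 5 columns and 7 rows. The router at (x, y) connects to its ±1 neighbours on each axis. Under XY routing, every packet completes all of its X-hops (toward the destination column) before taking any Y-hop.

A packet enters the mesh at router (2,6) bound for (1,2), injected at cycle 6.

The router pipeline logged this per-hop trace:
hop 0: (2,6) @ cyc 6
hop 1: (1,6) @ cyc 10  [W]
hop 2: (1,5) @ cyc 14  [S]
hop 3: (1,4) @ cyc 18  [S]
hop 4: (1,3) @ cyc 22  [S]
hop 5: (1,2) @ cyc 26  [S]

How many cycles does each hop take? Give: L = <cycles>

Δcyc across hop 0→1: 10 − 6 = 4.
Each hop adds L, hence L = 4.

L = 4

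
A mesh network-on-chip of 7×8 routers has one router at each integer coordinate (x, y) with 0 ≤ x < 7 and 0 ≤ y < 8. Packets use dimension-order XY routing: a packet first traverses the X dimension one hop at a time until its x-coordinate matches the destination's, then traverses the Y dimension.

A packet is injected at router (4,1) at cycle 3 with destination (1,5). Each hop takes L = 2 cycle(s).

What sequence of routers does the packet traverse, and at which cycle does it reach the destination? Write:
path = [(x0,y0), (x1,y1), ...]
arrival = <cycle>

path = [(4,1), (3,1), (2,1), (1,1), (1,2), (1,3), (1,4), (1,5)]
arrival = 17

t=3: at (4,1)
t=5: at (3,1) after W
t=7: at (2,1) after W
t=9: at (1,1) after W
t=11: at (1,2) after N
t=13: at (1,3) after N
t=15: at (1,4) after N
t=17: at (1,5) after N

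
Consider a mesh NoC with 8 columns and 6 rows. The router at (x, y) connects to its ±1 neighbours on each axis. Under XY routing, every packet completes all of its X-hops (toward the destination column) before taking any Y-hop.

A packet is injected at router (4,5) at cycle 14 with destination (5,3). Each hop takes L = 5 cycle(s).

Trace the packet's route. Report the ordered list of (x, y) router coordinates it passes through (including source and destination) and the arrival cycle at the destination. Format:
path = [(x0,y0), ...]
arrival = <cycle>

path = [(4,5), (5,5), (5,4), (5,3)]
arrival = 29

[0] x=4 y=5 t=14
[1] x=5 y=5 t=19 →E
[2] x=5 y=4 t=24 →S
[3] x=5 y=3 t=29 →S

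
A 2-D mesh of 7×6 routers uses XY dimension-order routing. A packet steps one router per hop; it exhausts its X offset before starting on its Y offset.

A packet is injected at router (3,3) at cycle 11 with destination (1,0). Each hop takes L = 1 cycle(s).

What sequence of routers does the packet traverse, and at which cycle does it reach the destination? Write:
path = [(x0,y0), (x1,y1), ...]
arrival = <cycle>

src (3,3)  cyc=11
W→(2,3)  cyc=12
W→(1,3)  cyc=13
S→(1,2)  cyc=14
S→(1,1)  cyc=15
S→(1,0)  cyc=16

path = [(3,3), (2,3), (1,3), (1,2), (1,1), (1,0)]
arrival = 16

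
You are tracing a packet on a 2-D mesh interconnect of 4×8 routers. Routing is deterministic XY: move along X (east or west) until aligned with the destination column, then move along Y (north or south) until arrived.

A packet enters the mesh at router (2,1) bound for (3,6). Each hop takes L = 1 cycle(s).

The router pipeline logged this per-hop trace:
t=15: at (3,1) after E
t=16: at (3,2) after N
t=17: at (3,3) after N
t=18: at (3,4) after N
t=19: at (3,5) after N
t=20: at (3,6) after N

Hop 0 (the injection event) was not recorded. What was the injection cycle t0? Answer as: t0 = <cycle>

t0 = 14

cyc[1] = 15 and cyc[k] = t0 + k·L for every k.
Therefore t0 = 15 − L = 14.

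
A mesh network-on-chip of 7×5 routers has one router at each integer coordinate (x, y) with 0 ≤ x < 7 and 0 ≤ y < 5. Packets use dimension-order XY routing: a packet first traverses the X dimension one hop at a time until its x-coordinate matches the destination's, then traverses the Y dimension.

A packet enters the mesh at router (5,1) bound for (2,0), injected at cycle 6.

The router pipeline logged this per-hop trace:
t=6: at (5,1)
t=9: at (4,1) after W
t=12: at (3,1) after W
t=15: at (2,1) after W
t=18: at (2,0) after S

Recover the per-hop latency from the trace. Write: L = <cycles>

Between hops 0 and 1 the cycle counter advances 9 − 6 = 3.
Per-hop latency L = Δcyc = 3.

L = 3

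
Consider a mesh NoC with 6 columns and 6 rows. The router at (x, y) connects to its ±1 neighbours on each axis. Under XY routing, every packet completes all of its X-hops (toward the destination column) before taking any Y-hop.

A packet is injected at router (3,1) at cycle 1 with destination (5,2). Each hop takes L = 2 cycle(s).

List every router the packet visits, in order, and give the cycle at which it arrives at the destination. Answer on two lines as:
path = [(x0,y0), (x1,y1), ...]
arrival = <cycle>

path = [(3,1), (4,1), (5,1), (5,2)]
arrival = 7

src (3,1)  cyc=1
E→(4,1)  cyc=3
E→(5,1)  cyc=5
N→(5,2)  cyc=7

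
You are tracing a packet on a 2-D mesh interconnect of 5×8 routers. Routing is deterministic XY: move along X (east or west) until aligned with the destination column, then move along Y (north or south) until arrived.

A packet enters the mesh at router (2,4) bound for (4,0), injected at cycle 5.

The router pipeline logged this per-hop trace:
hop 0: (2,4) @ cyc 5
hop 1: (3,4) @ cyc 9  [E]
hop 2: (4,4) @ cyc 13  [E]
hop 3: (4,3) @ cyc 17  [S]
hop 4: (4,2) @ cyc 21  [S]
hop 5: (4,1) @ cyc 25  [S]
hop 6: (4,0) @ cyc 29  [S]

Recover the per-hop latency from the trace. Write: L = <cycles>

L = 4

From hop 0 (5) to hop 1 (9): +4 cycles.
That increment is L by definition: L = 4.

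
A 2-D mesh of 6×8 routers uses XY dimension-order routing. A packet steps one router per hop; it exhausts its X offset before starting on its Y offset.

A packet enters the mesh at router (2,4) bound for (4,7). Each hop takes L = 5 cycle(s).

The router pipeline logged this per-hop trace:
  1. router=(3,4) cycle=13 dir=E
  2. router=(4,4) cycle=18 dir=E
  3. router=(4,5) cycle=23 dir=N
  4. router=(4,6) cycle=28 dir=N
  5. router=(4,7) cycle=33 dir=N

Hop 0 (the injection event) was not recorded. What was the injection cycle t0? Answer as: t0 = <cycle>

Hop 1 reached at cycle 13; hop k is at t0 + k·L.
Subtract one hop: t0 = 13 − 5 = 8.

t0 = 8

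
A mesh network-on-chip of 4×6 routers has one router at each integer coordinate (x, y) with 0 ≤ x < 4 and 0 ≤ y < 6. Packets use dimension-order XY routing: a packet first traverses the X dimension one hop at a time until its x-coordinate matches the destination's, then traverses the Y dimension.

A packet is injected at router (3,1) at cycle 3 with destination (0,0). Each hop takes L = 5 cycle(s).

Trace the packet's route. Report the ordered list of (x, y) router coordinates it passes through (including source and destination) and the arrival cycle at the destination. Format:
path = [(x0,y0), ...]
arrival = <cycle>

#0 — 3,1 | c3
#1 — 2,1 | c8 | W
#2 — 1,1 | c13 | W
#3 — 0,1 | c18 | W
#4 — 0,0 | c23 | S

path = [(3,1), (2,1), (1,1), (0,1), (0,0)]
arrival = 23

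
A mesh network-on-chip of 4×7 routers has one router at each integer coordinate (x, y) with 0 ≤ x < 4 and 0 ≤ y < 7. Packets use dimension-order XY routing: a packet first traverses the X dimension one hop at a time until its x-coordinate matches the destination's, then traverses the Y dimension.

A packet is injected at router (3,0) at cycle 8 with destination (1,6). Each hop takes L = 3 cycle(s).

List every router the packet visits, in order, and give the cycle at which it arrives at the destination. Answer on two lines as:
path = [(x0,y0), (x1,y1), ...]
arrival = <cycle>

path = [(3,0), (2,0), (1,0), (1,1), (1,2), (1,3), (1,4), (1,5), (1,6)]
arrival = 32

  0. router=(3,0) cycle=8 (inject)
  1. router=(2,0) cycle=11 dir=W
  2. router=(1,0) cycle=14 dir=W
  3. router=(1,1) cycle=17 dir=N
  4. router=(1,2) cycle=20 dir=N
  5. router=(1,3) cycle=23 dir=N
  6. router=(1,4) cycle=26 dir=N
  7. router=(1,5) cycle=29 dir=N
  8. router=(1,6) cycle=32 dir=N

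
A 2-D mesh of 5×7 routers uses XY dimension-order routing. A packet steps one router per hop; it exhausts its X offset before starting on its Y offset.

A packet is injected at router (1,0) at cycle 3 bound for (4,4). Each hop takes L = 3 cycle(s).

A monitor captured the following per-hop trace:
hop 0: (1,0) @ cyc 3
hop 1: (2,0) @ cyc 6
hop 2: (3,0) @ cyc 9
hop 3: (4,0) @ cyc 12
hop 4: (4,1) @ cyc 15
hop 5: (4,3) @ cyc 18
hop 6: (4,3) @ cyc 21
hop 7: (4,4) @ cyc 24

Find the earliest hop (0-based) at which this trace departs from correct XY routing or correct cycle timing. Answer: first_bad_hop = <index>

first_bad_hop = 5

hop 1: step (+1,+0), +3 cyc — ok
hop 2: step (+1,+0), +3 cyc — ok
hop 3: step (+1,+0), +3 cyc — ok
hop 4: step (+0,+1), +3 cyc — ok
hop 5: step (+0,+2), +3 cyc — BAD: non-unit step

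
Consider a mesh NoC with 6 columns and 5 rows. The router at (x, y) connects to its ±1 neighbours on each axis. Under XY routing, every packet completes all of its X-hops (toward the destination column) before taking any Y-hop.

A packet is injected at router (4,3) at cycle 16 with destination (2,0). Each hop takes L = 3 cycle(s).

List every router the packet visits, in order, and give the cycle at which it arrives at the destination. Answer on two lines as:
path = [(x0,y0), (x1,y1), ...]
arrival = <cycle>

path = [(4,3), (3,3), (2,3), (2,2), (2,1), (2,0)]
arrival = 31

src (4,3)  cyc=16
W→(3,3)  cyc=19
W→(2,3)  cyc=22
S→(2,2)  cyc=25
S→(2,1)  cyc=28
S→(2,0)  cyc=31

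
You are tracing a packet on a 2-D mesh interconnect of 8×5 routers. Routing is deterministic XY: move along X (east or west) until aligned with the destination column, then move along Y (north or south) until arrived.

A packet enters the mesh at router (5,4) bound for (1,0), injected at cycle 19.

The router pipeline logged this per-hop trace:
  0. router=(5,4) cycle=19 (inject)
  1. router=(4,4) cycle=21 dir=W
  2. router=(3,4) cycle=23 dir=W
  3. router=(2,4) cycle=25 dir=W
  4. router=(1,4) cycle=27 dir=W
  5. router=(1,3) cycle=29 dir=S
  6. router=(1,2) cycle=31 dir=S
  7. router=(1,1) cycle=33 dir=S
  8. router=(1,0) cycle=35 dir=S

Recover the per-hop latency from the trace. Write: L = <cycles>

cyc[1] − cyc[0] = 21 − 19 = 2.
One hop costs L cycles, so L = 2.

L = 2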